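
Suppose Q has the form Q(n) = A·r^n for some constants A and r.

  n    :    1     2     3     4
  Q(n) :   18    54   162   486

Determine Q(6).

4374

Consecutive ratio: 54/18 = 3, and 162/54 = 3, so r = 3.
Then A·3^1 = 18 gives A = 6, and Q(n) = 6·3^n.
Q(6) = 6·3^6 = 4374.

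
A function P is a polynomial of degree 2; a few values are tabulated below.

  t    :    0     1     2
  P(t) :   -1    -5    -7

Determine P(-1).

Write P(t) = at² + bt + c; the 3 given values yield a linear system in the 3 coefficients.
Solving, P(t) = t² - 5t - 1.
Then P(-1) = 5.

5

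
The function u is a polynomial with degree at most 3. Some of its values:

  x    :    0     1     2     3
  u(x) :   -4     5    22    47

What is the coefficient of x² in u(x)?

First differences: 9, 17, 25. Second differences: 8, 8.
Level-2 differences are constant, so u has degree 2.
Fitting a degree-2 polynomial gives u(x) = 4x² + 5x - 4.
The coefficient of x² is 4.

4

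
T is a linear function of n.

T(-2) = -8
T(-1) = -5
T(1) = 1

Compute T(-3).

-11

Write T(n) = an + b; the 3 given values yield a linear system in the 2 coefficients.
Solving, T(n) = 3n - 2.
Then T(-3) = -11.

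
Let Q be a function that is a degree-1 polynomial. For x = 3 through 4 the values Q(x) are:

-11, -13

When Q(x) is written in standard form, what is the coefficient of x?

Write Q(x) = ax + b; the 2 given values yield a linear system in the 2 coefficients.
Solving, Q(x) = -2x - 5.
The coefficient of x is -2.

-2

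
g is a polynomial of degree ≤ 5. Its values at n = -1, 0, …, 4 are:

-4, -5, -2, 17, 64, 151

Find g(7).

772

First differences: -1, 3, 19, 47, 87. Second differences: 4, 16, 28, 40. Third differences: 12, 12, 12.
Level-3 differences are constant, so g has degree 3.
Fitting a degree-3 polynomial gives g(n) = 2n³ + 2n² - n - 5.
Then g(7) = 772.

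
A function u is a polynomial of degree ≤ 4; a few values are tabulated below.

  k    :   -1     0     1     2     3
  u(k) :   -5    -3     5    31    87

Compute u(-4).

First differences: 2, 8, 26, 56. Second differences: 6, 18, 30. Third differences: 12, 12.
Level-3 differences are constant, so u has degree 3.
Fitting a degree-3 polynomial gives u(k) = 2k³ + 3k² + 3k - 3.
Then u(-4) = -95.

-95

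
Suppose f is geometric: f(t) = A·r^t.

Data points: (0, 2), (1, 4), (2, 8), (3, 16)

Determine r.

2

Consecutive ratio: 4/2 = 2, and 8/4 = 2, so r = 2.
Then A·2^0 = 2 gives A = 2, and f(t) = 2·2^t.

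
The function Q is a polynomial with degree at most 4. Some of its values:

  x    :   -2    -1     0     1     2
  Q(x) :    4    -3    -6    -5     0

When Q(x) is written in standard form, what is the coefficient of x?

Write Q(x) = ax^4 + bx³ + cx² + dx + e; the 5 given values yield a linear system in the 5 coefficients.
Solving, the top 2 coefficients vanish, and Q(x) = 2x² - x - 6.
The coefficient of x is -1.

-1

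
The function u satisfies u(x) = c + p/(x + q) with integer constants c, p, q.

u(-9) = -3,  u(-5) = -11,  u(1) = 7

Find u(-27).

0

(u(x) − c)(x + q) = p for each data point; the three points give a linear system in c and q, then p follows.
Solving: c = 1, q = 3, p = 24, so u(x) = 1 + 24/(x + 3).
Then u(-27) = 1 + 24/(-24) = 0.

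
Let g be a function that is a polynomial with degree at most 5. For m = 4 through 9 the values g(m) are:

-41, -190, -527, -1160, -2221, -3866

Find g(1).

-2

First differences: -149, -337, -633, -1061, -1645. Second differences: -188, -296, -428, -584. Third differences: -108, -132, -156. Fourth differences: -24, -24.
Level-4 differences are constant, so g has degree 4.
Fitting a degree-4 polynomial gives g(m) = -m^4 + 4m³ - 3m² + 3m - 5.
Then g(1) = -2.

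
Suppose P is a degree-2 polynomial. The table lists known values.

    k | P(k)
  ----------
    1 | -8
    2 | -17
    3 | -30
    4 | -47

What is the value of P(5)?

Write P(k) = ak² + bk + c; the 4 given values yield a linear system in the 3 coefficients.
Solving, P(k) = -2k² - 3k - 3.
Then P(5) = -68.

-68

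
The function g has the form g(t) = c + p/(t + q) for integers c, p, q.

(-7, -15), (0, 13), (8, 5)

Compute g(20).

3

(g(t) − c)(t + q) = p for each data point; the three points give a linear system in c and q, then p follows.
Solving: c = 1, q = 4, p = 48, so g(t) = 1 + 48/(t + 4).
Then g(20) = 1 + 48/24 = 3.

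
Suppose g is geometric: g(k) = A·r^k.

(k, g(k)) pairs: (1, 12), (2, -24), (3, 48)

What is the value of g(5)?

Consecutive ratio: -24/12 = -2, and 48/(-24) = -2, so r = -2.
Then A·(-2)^1 = 12 gives A = -6, and g(k) = -6·(-2)^k.
g(5) = -6·(-2)^5 = 192.

192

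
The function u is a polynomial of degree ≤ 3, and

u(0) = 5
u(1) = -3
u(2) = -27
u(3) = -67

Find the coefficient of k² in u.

-8

First differences: -8, -24, -40. Second differences: -16, -16.
Level-2 differences are constant, so u has degree 2.
Fitting a degree-2 polynomial gives u(k) = -8k² + 5.
The coefficient of k² is -8.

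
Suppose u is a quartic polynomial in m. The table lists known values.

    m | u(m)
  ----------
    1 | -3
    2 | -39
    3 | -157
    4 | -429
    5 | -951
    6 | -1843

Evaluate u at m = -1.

-9

First differences: -36, -118, -272, -522, -892. Second differences: -82, -154, -250, -370. Third differences: -72, -96, -120. Fourth differences: -24, -24.
Level-4 differences are constant, so u has degree 4.
Fitting a degree-4 polynomial gives u(m) = -m^4 - 2m³ - 4m² + 5m - 1.
Then u(-1) = -9.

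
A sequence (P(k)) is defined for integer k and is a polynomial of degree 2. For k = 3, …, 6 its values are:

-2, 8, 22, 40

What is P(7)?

First differences: 10, 14, 18. Second differences: 4, 4.
Level-2 differences are constant, so P has degree 2.
Fitting a degree-2 polynomial gives P(k) = 2k² - 4k - 8.
Then P(7) = 62.

62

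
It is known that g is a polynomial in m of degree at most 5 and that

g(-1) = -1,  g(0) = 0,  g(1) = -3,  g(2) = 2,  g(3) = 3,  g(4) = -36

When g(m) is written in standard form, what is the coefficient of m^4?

-1

First differences: 1, -3, 5, 1, -39. Second differences: -4, 8, -4, -40. Third differences: 12, -12, -36. Fourth differences: -24, -24.
Level-4 differences are constant, so g has degree 4.
Fitting a degree-4 polynomial gives g(m) = -m^4 + 4m³ - m² - 5m.
The coefficient of m^4 is -1.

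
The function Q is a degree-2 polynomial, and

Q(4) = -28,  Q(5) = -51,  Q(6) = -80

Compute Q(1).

5

Write Q(x) = ax² + bx + c; the 3 given values yield a linear system in the 3 coefficients.
Solving, Q(x) = -3x² + 4x + 4.
Then Q(1) = 5.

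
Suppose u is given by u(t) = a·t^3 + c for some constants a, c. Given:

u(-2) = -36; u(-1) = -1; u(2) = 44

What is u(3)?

From u(-2) = -36 and u(-1) = -1: -8a + c = -36 and -1a + c = -1.
Subtracting: 7a = 35, so a = 5; then c = -36 − 5·(-8) = 4.
So u(t) = 5t³ + 4, and u(3) = 139.

139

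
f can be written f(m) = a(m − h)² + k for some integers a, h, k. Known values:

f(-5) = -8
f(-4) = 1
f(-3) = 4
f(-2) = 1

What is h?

-3

First differences 9, 3, -3; second difference -6 = 2a, so a = -3.
Expanding, the m-coefficient is −2ah = 6h; matching it to the data gives h = -3, and then k = 4.
So f(m) = -3(m + 3)² + 4.
Hence h = -3.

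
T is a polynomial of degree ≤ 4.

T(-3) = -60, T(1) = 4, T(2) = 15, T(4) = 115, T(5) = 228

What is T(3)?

48

Write T(x) = ax^4 + bx³ + cx² + dx + e; the 5 given values yield a linear system in the 5 coefficients.
Solving, the leading coefficient vanishes, and T(x) = 2x³ - x² + 3.
Then T(3) = 48.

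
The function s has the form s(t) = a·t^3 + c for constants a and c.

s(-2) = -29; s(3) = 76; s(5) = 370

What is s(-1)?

From s(-2) = -29 and s(3) = 76: -8a + c = -29 and 27a + c = 76.
Subtracting: 35a = 105, so a = 3; then c = -29 − 3·(-8) = -5.
So s(t) = 3t³ − 5, and s(-1) = -8.

-8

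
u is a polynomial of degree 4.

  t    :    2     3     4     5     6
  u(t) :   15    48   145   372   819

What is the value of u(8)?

Write u(t) = at^4 + bt³ + ct² + dt + e; the 5 given values yield a linear system in the 5 coefficients.
Solving, u(t) = t^4 - 3t³ + 4t² + 5t - 3.
Then u(8) = 2853.

2853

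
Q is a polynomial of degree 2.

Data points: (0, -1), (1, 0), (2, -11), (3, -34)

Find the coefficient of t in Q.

7

First differences: 1, -11, -23. Second differences: -12, -12.
Level-2 differences are constant, so Q has degree 2.
Fitting a degree-2 polynomial gives Q(t) = -6t² + 7t - 1.
The coefficient of t is 7.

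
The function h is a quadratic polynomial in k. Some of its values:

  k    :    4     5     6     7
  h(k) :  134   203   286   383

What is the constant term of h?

Write h(k) = ak² + bk + c; the 4 given values yield a linear system in the 3 coefficients.
Solving, h(k) = 7k² + 6k - 2.
The constant term is h(0) = -2.

-2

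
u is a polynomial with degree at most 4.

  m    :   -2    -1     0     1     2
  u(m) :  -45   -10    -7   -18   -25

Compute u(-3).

-130

Write u(m) = am^4 + bm³ + cm² + dm + e; the 5 given values yield a linear system in the 5 coefficients.
Solving, the leading coefficient vanishes, and u(m) = 3m³ - 7m² - 7m - 7.
Then u(-3) = -130.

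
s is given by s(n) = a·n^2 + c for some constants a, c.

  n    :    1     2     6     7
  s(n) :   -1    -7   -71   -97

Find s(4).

From s(1) = -1 and s(2) = -7: 1a + c = -1 and 4a + c = -7.
Subtracting: 3a = -6, so a = -2; then c = -1 − (-2)·1 = 1.
So s(n) = -2n² + 1, and s(4) = -31.

-31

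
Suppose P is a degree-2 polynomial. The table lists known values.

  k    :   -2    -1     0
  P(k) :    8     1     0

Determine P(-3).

Write P(k) = ak² + bk + c; the 3 given values yield a linear system in the 3 coefficients.
Solving, P(k) = 3k² + 2k.
Then P(-3) = 21.

21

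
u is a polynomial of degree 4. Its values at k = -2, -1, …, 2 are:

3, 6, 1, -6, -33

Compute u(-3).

Write u(k) = ak^4 + bk³ + ck² + dk + e; the 5 given values yield a linear system in the 5 coefficients.
Solving, u(k) = -k^4 - k³ - 5k + 1.
Then u(-3) = -38.

-38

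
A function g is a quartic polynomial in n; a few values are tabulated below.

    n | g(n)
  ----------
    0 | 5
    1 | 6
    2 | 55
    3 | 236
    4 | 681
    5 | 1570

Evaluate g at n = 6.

First differences: 1, 49, 181, 445, 889. Second differences: 48, 132, 264, 444. Third differences: 84, 132, 180. Fourth differences: 48, 48.
Level-4 differences are constant, so g has degree 4.
Fitting a degree-4 polynomial gives g(n) = 2n^4 + 2n³ + 4n² - 7n + 5.
Then g(6) = 3131.

3131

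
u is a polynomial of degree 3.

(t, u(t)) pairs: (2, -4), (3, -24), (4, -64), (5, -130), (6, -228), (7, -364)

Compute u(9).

Write u(t) = at³ + bt² + ct + d; the 6 given values yield a linear system in the 4 coefficients.
Solving, u(t) = -t³ - t² + 4t.
Then u(9) = -774.

-774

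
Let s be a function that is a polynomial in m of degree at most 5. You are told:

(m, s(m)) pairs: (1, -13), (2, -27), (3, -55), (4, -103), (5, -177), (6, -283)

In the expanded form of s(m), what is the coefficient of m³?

First differences: -14, -28, -48, -74, -106. Second differences: -14, -20, -26, -32. Third differences: -6, -6, -6.
Level-3 differences are constant, so s has degree 3.
Fitting a degree-3 polynomial gives s(m) = -m³ - m² - 4m - 7.
The coefficient of m³ is -1.

-1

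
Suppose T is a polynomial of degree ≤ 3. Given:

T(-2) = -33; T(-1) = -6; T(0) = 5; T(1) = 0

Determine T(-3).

-76

First differences: 27, 11, -5. Second differences: -16, -16.
Level-2 differences are constant, so T has degree 2.
Fitting a degree-2 polynomial gives T(t) = -8t² + 3t + 5.
Then T(-3) = -76.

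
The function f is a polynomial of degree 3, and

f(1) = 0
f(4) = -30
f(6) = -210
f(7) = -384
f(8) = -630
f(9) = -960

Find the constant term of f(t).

-6

Write f(t) = at³ + bt² + ct + d; the 6 given values yield a linear system in the 4 coefficients.
Solving, f(t) = -2t³ + 6t² + 2t - 6.
The constant term is f(0) = -6.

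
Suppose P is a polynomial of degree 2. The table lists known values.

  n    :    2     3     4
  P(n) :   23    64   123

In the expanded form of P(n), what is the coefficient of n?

-4

Write P(n) = an² + bn + c; the 3 given values yield a linear system in the 3 coefficients.
Solving, P(n) = 9n² - 4n - 5.
The coefficient of n is -4.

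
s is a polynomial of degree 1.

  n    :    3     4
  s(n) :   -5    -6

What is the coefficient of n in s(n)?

-1

Write s(n) = an + b; the 2 given values yield a linear system in the 2 coefficients.
Solving, s(n) = -n - 2.
The coefficient of n is -1.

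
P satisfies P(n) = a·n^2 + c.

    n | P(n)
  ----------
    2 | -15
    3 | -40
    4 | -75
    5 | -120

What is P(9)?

-400

From P(2) = -15 and P(3) = -40: 4a + c = -15 and 9a + c = -40.
Subtracting: 5a = -25, so a = -5; then c = -15 − (-5)·4 = 5.
So P(n) = -5n² + 5, and P(9) = -400.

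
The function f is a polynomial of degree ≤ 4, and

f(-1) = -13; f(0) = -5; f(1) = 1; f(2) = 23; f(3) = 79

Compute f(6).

First differences: 8, 6, 22, 56. Second differences: -2, 16, 34. Third differences: 18, 18.
Level-3 differences are constant, so f has degree 3.
Fitting a degree-3 polynomial gives f(n) = 3n³ - n² + 4n - 5.
Then f(6) = 631.

631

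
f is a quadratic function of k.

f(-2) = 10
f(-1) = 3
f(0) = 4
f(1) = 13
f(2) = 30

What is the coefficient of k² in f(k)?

First differences: -7, 1, 9, 17. Second differences: 8, 8, 8.
Level-2 differences are constant, so f has degree 2.
Fitting a degree-2 polynomial gives f(k) = 4k² + 5k + 4.
The coefficient of k² is 4.

4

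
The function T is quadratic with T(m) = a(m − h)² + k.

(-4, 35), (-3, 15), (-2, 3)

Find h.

First differences -20, -12; second difference 8 = 2a, so a = 4.
Expanding, the m-coefficient is −2ah = -8h; matching it to the data gives h = -1, and then k = -1.
So T(m) = 4(m + 1)² − 1.
Hence h = -1.

-1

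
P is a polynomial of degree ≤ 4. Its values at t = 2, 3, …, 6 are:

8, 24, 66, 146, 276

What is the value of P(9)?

1086

Write P(t) = at^4 + bt³ + ct² + dt + e; the 5 given values yield a linear system in the 5 coefficients.
Solving, the leading coefficient vanishes, and P(t) = 2t³ - 5t² + 3t + 6.
Then P(9) = 1086.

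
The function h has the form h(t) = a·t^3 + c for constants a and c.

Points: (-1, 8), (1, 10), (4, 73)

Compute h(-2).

1

From h(-1) = 8 and h(1) = 10: -1a + c = 8 and 1a + c = 10.
Subtracting: 2a = 2, so a = 1; then c = 8 − 1·(-1) = 9.
So h(t) = 1t³ + 9, and h(-2) = 1.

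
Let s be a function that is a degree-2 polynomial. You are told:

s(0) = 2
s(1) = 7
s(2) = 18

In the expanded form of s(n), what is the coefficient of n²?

3

Write s(n) = an² + bn + c; the 3 given values yield a linear system in the 3 coefficients.
Solving, s(n) = 3n² + 2n + 2.
The coefficient of n² is 3.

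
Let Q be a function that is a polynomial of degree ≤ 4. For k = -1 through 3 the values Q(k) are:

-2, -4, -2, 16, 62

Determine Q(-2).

-8

First differences: -2, 2, 18, 46. Second differences: 4, 16, 28. Third differences: 12, 12.
Level-3 differences are constant, so Q has degree 3.
Fitting a degree-3 polynomial gives Q(k) = 2k³ + 2k² - 2k - 4.
Then Q(-2) = -8.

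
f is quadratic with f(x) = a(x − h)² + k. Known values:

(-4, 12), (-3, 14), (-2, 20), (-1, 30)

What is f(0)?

First differences 2, 6, 10; second difference 4 = 2a, so a = 2.
Expanding, the x-coefficient is −2ah = -4h; matching it to the data gives h = -4, and then k = 12.
So f(x) = 2(x + 4)² + 12.
f(0) = 2·4² + 12 = 44.

44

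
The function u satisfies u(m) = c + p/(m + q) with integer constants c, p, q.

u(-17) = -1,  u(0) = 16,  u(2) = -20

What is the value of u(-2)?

(u(m) − c)(m + q) = p for each data point; the three points give a linear system in c and q, then p follows.
Solving: c = -2, q = -1, p = -18, so u(m) = -2 − 18/(m − 1).
Then u(-2) = -2 − 18/(-3) = 4.

4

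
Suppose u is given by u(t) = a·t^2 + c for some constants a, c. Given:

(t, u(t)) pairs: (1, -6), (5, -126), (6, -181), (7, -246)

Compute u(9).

-406

From u(1) = -6 and u(5) = -126: 1a + c = -6 and 25a + c = -126.
Subtracting: 24a = -120, so a = -5; then c = -6 − (-5)·1 = -1.
So u(t) = -5t² − 1, and u(9) = -406.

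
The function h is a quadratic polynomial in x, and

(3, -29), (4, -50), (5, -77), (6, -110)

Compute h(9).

-245

First differences: -21, -27, -33. Second differences: -6, -6.
Level-2 differences are constant, so h has degree 2.
Fitting a degree-2 polynomial gives h(x) = -3x² - 2.
Then h(9) = -245.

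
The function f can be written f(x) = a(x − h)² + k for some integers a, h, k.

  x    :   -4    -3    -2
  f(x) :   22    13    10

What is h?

First differences -9, -3; second difference 6 = 2a, so a = 3.
Expanding, the x-coefficient is −2ah = -6h; matching it to the data gives h = -2, and then k = 10.
So f(x) = 3(x + 2)² + 10.
Hence h = -2.

-2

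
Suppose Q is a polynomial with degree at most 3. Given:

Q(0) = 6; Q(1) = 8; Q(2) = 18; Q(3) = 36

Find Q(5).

96

Write Q(x) = ax³ + bx² + cx + d; the 4 given values yield a linear system in the 4 coefficients.
Solving, the leading coefficient vanishes, and Q(x) = 4x² - 2x + 6.
Then Q(5) = 96.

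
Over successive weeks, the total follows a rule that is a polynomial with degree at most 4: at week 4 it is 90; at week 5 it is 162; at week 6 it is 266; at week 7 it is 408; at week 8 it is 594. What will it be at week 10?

Write the value at x as s(x).
First differences: 72, 104, 142, 186. Second differences: 32, 38, 44. Third differences: 6, 6.
Level-3 differences are constant, so s has degree 3.
Fitting a degree-3 polynomial gives s(x) = x³ + x² + 2x + 2.
Then s(10) = 1122.

1122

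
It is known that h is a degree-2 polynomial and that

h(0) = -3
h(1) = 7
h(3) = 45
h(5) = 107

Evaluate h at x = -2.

Write h(x) = ax² + bx + c; the 4 given values yield a linear system in the 3 coefficients.
Solving, h(x) = 3x² + 7x - 3.
Then h(-2) = -5.

-5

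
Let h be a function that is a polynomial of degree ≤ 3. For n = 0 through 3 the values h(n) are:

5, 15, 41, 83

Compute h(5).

215

Write h(n) = an³ + bn² + cn + d; the 4 given values yield a linear system in the 4 coefficients.
Solving, the leading coefficient vanishes, and h(n) = 8n² + 2n + 5.
Then h(5) = 215.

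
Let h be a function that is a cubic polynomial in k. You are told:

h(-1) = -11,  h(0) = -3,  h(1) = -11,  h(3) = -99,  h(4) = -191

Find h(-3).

-51

Write h(k) = ak³ + bk² + ck + d; the 5 given values yield a linear system in the 4 coefficients.
Solving, h(k) = -k³ - 8k² + k - 3.
Then h(-3) = -51.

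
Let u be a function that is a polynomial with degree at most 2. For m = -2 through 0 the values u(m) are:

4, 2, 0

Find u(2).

-4

First differences: -2, -2.
Level-1 differences are constant, so u has degree 1.
Fitting a degree-1 polynomial gives u(m) = -2m.
Then u(2) = -4.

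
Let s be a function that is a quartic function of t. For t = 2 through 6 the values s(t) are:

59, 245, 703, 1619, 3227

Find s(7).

5809

Write s(t) = at^4 + bt³ + ct² + dt + e; the 5 given values yield a linear system in the 5 coefficients.
Solving, s(t) = 2t^4 + 3t³ - t² + 4t - 1.
Then s(7) = 5809.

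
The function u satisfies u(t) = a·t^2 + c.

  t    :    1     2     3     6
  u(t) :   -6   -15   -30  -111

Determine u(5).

-78

From u(1) = -6 and u(2) = -15: 1a + c = -6 and 4a + c = -15.
Subtracting: 3a = -9, so a = -3; then c = -6 − (-3)·1 = -3.
So u(t) = -3t² − 3, and u(5) = -78.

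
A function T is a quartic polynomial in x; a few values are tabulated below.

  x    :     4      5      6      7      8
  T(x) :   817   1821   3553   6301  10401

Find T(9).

Write T(x) = ax^4 + bx³ + cx² + dx + e; the 5 given values yield a linear system in the 5 coefficients.
Solving, T(x) = 2x^4 + 4x³ + 2x² + 4x + 1.
Then T(9) = 16237.

16237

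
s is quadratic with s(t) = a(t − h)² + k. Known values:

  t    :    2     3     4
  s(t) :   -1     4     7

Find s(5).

First differences 5, 3; second difference -2 = 2a, so a = -1.
Expanding, the t-coefficient is −2ah = 2h; matching it to the data gives h = 5, and then k = 8.
So s(t) = -1(t − 5)² + 8.
s(5) = -1·0² + 8 = 8.

8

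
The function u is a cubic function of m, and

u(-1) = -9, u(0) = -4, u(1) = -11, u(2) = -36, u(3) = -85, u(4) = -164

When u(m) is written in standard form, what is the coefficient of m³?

-1

Write u(m) = am³ + bm² + cm + d; the 6 given values yield a linear system in the 4 coefficients.
Solving, u(m) = -m³ - 6m² - 4.
The coefficient of m³ is -1.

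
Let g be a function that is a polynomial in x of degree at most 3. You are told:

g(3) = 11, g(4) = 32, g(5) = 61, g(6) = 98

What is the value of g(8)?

196

First differences: 21, 29, 37. Second differences: 8, 8.
Level-2 differences are constant, so g has degree 2.
Fitting a degree-2 polynomial gives g(x) = 4x² - 7x - 4.
Then g(8) = 196.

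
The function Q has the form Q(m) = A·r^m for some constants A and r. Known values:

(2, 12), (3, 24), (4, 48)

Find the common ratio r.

2

Consecutive ratio: 24/12 = 2, and 48/24 = 2, so r = 2.
Then A·2^2 = 12 gives A = 3, and Q(m) = 3·2^m.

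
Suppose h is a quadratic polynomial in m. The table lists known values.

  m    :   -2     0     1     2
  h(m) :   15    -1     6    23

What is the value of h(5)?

Write h(m) = am² + bm + c; the 4 given values yield a linear system in the 3 coefficients.
Solving, h(m) = 5m² + 2m - 1.
Then h(5) = 134.

134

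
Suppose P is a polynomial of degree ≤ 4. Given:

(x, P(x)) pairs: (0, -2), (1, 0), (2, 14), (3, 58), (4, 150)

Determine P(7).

894

First differences: 2, 14, 44, 92. Second differences: 12, 30, 48. Third differences: 18, 18.
Level-3 differences are constant, so P has degree 3.
Fitting a degree-3 polynomial gives P(x) = 3x³ - 3x² + 2x - 2.
Then P(7) = 894.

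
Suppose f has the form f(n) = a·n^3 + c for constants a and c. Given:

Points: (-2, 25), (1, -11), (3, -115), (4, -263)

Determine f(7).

From f(-2) = 25 and f(1) = -11: -8a + c = 25 and 1a + c = -11.
Subtracting: 9a = -36, so a = -4; then c = 25 − (-4)·(-8) = -7.
So f(n) = -4n³ − 7, and f(7) = -1379.

-1379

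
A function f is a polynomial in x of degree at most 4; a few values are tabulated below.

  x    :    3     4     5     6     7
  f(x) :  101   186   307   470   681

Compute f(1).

15

Write f(x) = ax^4 + bx³ + cx² + dx + e; the 5 given values yield a linear system in the 5 coefficients.
Solving, the leading coefficient vanishes, and f(x) = x³ + 6x² + 6x + 2.
Then f(1) = 15.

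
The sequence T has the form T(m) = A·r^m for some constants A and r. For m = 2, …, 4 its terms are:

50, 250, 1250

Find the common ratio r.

5

Consecutive ratio: 250/50 = 5, and 1250/250 = 5, so r = 5.
Then A·5^2 = 50 gives A = 2, and T(m) = 2·5^m.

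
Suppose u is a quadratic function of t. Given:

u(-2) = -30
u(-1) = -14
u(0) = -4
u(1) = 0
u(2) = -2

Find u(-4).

-80

First differences: 16, 10, 4, -2. Second differences: -6, -6, -6.
Level-2 differences are constant, so u has degree 2.
Fitting a degree-2 polynomial gives u(t) = -3t² + 7t - 4.
Then u(-4) = -80.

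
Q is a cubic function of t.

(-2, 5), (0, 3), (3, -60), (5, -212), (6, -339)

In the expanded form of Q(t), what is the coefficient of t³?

-1

Write Q(t) = at³ + bt² + ct + d; the 5 given values yield a linear system in the 4 coefficients.
Solving, Q(t) = -t³ - 3t² - 3t + 3.
The coefficient of t³ is -1.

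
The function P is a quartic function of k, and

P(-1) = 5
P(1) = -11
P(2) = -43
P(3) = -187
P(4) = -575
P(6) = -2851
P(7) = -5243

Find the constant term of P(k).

-7

Write P(k) = ak^4 + bk³ + ck² + dk + e; the 7 given values yield a linear system in the 5 coefficients.
Solving, P(k) = -2k^4 - 2k³ + 6k² - 6k - 7.
The constant term is P(0) = -7.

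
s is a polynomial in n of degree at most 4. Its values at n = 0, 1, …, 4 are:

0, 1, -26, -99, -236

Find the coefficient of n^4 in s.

0

Write s(n) = an^4 + bn³ + cn² + dn + e; the 5 given values yield a linear system in the 5 coefficients.
Solving, the leading coefficient vanishes, and s(n) = -3n³ - 5n² + 9n.
The coefficient of n^4 is 0.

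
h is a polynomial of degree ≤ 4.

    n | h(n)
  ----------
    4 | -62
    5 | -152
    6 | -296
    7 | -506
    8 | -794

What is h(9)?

-1172

Write h(n) = an^4 + bn³ + cn² + dn + e; the 5 given values yield a linear system in the 5 coefficients.
Solving, the leading coefficient vanishes, and h(n) = -2n³ + 3n² + 5n - 2.
Then h(9) = -1172.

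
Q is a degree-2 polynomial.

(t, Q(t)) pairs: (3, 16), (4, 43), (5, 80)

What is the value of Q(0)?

Write Q(t) = at² + bt + c; the 3 given values yield a linear system in the 3 coefficients.
Solving, Q(t) = 5t² - 8t - 5.
Then Q(0) = -5.

-5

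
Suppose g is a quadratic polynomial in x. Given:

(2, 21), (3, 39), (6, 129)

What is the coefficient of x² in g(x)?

3

Write g(x) = ax² + bx + c; the 3 given values yield a linear system in the 3 coefficients.
Solving, g(x) = 3x² + 3x + 3.
The coefficient of x² is 3.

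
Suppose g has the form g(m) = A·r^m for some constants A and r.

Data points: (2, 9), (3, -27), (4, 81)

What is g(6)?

729

Consecutive ratio: -27/9 = -3, and 81/(-27) = -3, so r = -3.
Then A·(-3)^2 = 9 gives A = 1, and g(m) = 1·(-3)^m.
g(6) = 1·(-3)^6 = 729.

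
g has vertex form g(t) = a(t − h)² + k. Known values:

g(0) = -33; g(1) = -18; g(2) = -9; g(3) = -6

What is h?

First differences 15, 9, 3; second difference -6 = 2a, so a = -3.
Expanding, the t-coefficient is −2ah = 6h; matching it to the data gives h = 3, and then k = -6.
So g(t) = -3(t − 3)² − 6.
Hence h = 3.

3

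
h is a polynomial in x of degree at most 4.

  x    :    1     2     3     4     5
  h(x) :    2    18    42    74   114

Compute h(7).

First differences: 16, 24, 32, 40. Second differences: 8, 8, 8.
Level-2 differences are constant, so h has degree 2.
Fitting a degree-2 polynomial gives h(x) = 4x² + 4x - 6.
Then h(7) = 218.

218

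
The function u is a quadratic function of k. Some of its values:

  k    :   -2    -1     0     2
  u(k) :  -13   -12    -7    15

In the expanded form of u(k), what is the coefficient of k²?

Write u(k) = ak² + bk + c; the 4 given values yield a linear system in the 3 coefficients.
Solving, u(k) = 2k² + 7k - 7.
The coefficient of k² is 2.

2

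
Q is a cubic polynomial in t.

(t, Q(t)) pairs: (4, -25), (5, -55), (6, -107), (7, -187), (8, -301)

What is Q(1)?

-7

Write Q(t) = at³ + bt² + ct + d; the 5 given values yield a linear system in the 4 coefficients.
Solving, Q(t) = -t³ + 4t² - 5t - 5.
Then Q(1) = -7.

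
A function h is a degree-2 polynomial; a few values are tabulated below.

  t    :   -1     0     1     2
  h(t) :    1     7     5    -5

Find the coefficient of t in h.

First differences: 6, -2, -10. Second differences: -8, -8.
Level-2 differences are constant, so h has degree 2.
Fitting a degree-2 polynomial gives h(t) = -4t² + 2t + 7.
The coefficient of t is 2.

2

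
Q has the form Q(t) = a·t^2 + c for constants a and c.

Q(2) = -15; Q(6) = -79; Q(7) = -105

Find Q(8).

From Q(2) = -15 and Q(6) = -79: 4a + c = -15 and 36a + c = -79.
Subtracting: 32a = -64, so a = -2; then c = -15 − (-2)·4 = -7.
So Q(t) = -2t² − 7, and Q(8) = -135.

-135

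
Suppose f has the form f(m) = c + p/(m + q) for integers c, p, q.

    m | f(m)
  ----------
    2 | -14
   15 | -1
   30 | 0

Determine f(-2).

16

(f(m) − c)(m + q) = p for each data point; the three points give a linear system in c and q, then p follows.
Solving: c = 1, q = 0, p = -30, so f(m) = 1 − 30/(m + 0).
Then f(-2) = 1 − 30/(-2) = 16.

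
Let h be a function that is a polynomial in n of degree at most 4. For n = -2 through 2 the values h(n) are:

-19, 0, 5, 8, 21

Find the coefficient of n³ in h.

2

First differences: 19, 5, 3, 13. Second differences: -14, -2, 10. Third differences: 12, 12.
Level-3 differences are constant, so h has degree 3.
Fitting a degree-3 polynomial gives h(n) = 2n³ - n² + 2n + 5.
The coefficient of n³ is 2.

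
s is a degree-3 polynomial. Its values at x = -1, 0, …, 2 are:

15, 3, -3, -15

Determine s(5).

Write s(x) = ax³ + bx² + cx + d; the 4 given values yield a linear system in the 4 coefficients.
Solving, s(x) = -2x³ + 3x² - 7x + 3.
Then s(5) = -207.

-207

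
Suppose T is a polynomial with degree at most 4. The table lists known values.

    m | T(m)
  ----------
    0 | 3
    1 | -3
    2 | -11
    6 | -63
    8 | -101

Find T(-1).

Write T(m) = am^4 + bm³ + cm² + dm + e; the 5 given values yield a linear system in the 5 coefficients.
Solving, the top 2 coefficients vanish, and T(m) = -m² - 5m + 3.
Then T(-1) = 7.

7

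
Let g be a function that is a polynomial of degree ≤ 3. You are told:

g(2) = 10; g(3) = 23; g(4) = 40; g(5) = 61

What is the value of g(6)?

86

Write g(n) = an³ + bn² + cn + d; the 4 given values yield a linear system in the 4 coefficients.
Solving, the leading coefficient vanishes, and g(n) = 2n² + 3n - 4.
Then g(6) = 86.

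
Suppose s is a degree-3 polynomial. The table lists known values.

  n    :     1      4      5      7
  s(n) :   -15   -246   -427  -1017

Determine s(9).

Write s(n) = an³ + bn² + cn + d; the 4 given values yield a linear system in the 4 coefficients.
Solving, s(n) = -2n³ - 6n² - 5n - 2.
Then s(9) = -1991.

-1991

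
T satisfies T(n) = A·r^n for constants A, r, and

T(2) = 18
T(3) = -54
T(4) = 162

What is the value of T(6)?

1458

Consecutive ratio: -54/18 = -3, and 162/(-54) = -3, so r = -3.
Then A·(-3)^2 = 18 gives A = 2, and T(n) = 2·(-3)^n.
T(6) = 2·(-3)^6 = 1458.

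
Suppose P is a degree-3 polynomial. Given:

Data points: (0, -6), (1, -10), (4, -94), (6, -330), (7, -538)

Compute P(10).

-1666

Write P(n) = an³ + bn² + cn + d; the 5 given values yield a linear system in the 4 coefficients.
Solving, P(n) = -2n³ + 4n² - 6n - 6.
Then P(10) = -1666.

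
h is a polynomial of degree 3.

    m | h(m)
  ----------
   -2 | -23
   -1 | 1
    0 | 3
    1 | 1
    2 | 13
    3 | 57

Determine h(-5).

First differences: 24, 2, -2, 12, 44. Second differences: -22, -4, 14, 32. Third differences: 18, 18, 18.
Level-3 differences are constant, so h has degree 3.
Fitting a degree-3 polynomial gives h(m) = 3m³ - 2m² - 3m + 3.
Then h(-5) = -407.

-407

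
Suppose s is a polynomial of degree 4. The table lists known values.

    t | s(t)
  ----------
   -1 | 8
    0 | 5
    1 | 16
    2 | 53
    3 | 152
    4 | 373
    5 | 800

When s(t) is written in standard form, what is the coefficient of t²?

6

First differences: -3, 11, 37, 99, 221, 427. Second differences: 14, 26, 62, 122, 206. Third differences: 12, 36, 60, 84. Fourth differences: 24, 24, 24.
Level-4 differences are constant, so s has degree 4.
Fitting a degree-4 polynomial gives s(t) = t^4 + 6t² + 4t + 5.
The coefficient of t² is 6.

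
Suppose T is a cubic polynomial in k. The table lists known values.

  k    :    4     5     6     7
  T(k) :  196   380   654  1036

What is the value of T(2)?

26

Write T(k) = ak³ + bk² + ck + d; the 4 given values yield a linear system in the 4 coefficients.
Solving, T(k) = 3k³ + k.
Then T(2) = 26.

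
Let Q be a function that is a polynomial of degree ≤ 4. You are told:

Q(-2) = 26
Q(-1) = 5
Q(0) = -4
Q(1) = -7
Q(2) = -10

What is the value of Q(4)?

First differences: -21, -9, -3, -3. Second differences: 12, 6, 0. Third differences: -6, -6.
Level-3 differences are constant, so Q has degree 3.
Fitting a degree-3 polynomial gives Q(x) = -x³ + 3x² - 5x - 4.
Then Q(4) = -40.

-40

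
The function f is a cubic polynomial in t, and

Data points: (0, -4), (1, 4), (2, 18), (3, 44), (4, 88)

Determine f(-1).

First differences: 8, 14, 26, 44. Second differences: 6, 12, 18. Third differences: 6, 6.
Level-3 differences are constant, so f has degree 3.
Fitting a degree-3 polynomial gives f(t) = t³ + 7t - 4.
Then f(-1) = -12.

-12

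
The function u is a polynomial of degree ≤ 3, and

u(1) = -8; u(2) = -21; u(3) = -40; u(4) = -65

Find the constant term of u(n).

First differences: -13, -19, -25. Second differences: -6, -6.
Level-2 differences are constant, so u has degree 2.
Fitting a degree-2 polynomial gives u(n) = -3n² - 4n - 1.
The constant term is u(0) = -1.

-1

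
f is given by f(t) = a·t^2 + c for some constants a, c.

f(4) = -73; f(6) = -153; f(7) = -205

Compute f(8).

From f(4) = -73 and f(6) = -153: 16a + c = -73 and 36a + c = -153.
Subtracting: 20a = -80, so a = -4; then c = -73 − (-4)·16 = -9.
So f(t) = -4t² − 9, and f(8) = -265.

-265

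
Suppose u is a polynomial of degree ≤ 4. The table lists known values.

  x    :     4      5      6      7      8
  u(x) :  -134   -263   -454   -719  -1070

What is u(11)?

-2759

First differences: -129, -191, -265, -351. Second differences: -62, -74, -86. Third differences: -12, -12.
Level-3 differences are constant, so u has degree 3.
Fitting a degree-3 polynomial gives u(x) = -2x³ - x² + 2x + 2.
Then u(11) = -2759.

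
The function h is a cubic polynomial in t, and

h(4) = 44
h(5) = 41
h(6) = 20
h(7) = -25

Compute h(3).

Write h(t) = at³ + bt² + ct + d; the 4 given values yield a linear system in the 4 coefficients.
Solving, h(t) = -t³ + 6t² + 4t - 4.
Then h(3) = 35.

35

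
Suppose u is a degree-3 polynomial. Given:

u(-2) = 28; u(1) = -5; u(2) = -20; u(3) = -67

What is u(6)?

Write u(k) = ak³ + bk² + ck + d; the 4 given values yield a linear system in the 4 coefficients.
Solving, u(k) = -3k³ + 2k² - 4.
Then u(6) = -580.

-580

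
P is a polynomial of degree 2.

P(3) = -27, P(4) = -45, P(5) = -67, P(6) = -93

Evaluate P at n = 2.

Write P(n) = an² + bn + c; the 4 given values yield a linear system in the 3 coefficients.
Solving, P(n) = -2n² - 4n + 3.
Then P(2) = -13.

-13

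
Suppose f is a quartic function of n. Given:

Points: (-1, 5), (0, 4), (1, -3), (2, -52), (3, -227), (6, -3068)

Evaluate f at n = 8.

Write f(n) = an^4 + bn³ + cn² + dn + e; the 6 given values yield a linear system in the 5 coefficients.
Solving, f(n) = -2n^4 - 2n³ - n² - 2n + 4.
Then f(8) = -9292.

-9292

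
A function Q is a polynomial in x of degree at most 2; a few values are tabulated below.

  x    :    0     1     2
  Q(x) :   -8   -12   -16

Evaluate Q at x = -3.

4

First differences: -4, -4.
Level-1 differences are constant, so Q has degree 1.
Fitting a degree-1 polynomial gives Q(x) = -4x - 8.
Then Q(-3) = 4.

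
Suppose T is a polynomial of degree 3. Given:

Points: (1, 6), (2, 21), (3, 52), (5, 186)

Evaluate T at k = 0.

1

Write T(k) = ak³ + bk² + ck + d; the 4 given values yield a linear system in the 4 coefficients.
Solving, T(k) = k³ + 2k² + 2k + 1.
Then T(0) = 1.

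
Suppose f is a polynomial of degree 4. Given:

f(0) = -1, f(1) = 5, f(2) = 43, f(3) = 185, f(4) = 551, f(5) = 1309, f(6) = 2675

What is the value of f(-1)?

1

First differences: 6, 38, 142, 366, 758, 1366. Second differences: 32, 104, 224, 392, 608. Third differences: 72, 120, 168, 216. Fourth differences: 48, 48, 48.
Level-4 differences are constant, so f has degree 4.
Fitting a degree-4 polynomial gives f(m) = 2m^4 + 2m² + 2m - 1.
Then f(-1) = 1.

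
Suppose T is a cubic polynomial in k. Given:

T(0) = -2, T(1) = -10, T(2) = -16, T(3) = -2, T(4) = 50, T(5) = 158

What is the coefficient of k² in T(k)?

First differences: -8, -6, 14, 52, 108. Second differences: 2, 20, 38, 56. Third differences: 18, 18, 18.
Level-3 differences are constant, so T has degree 3.
Fitting a degree-3 polynomial gives T(k) = 3k³ - 8k² - 3k - 2.
The coefficient of k² is -8.

-8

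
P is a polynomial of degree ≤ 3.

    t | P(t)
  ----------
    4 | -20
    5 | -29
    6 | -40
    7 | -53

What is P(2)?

First differences: -9, -11, -13. Second differences: -2, -2.
Level-2 differences are constant, so P has degree 2.
Fitting a degree-2 polynomial gives P(t) = -t² - 4.
Then P(2) = -8.

-8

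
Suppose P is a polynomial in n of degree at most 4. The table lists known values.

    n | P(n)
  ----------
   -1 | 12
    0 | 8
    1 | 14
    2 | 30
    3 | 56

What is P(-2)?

First differences: -4, 6, 16, 26. Second differences: 10, 10, 10.
Level-2 differences are constant, so P has degree 2.
Fitting a degree-2 polynomial gives P(n) = 5n² + n + 8.
Then P(-2) = 26.

26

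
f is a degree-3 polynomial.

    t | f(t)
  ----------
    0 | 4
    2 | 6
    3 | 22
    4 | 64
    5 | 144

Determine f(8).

732

Write f(t) = at³ + bt² + ct + d; the 5 given values yield a linear system in the 4 coefficients.
Solving, f(t) = 2t³ - 5t² + 3t + 4.
Then f(8) = 732.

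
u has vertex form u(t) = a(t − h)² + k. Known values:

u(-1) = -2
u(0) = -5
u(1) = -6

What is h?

1

First differences -3, -1; second difference 2 = 2a, so a = 1.
Expanding, the t-coefficient is −2ah = -2h; matching it to the data gives h = 1, and then k = -6.
So u(t) = 1(t − 1)² − 6.
Hence h = 1.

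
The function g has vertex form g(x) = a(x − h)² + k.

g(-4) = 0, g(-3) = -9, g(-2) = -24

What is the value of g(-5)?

First differences -9, -15; second difference -6 = 2a, so a = -3.
Expanding, the x-coefficient is −2ah = 6h; matching it to the data gives h = -5, and then k = 3.
So g(x) = -3(x + 5)² + 3.
g(-5) = -3·0² + 3 = 3.

3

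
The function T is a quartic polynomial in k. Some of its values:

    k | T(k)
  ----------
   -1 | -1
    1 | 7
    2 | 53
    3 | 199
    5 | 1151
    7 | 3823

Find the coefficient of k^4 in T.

1

Write T(k) = ak^4 + bk³ + ck² + dk + e; the 6 given values yield a linear system in the 5 coefficients.
Solving, T(k) = k^4 + 4k³ + k² + 1.
The coefficient of k^4 is 1.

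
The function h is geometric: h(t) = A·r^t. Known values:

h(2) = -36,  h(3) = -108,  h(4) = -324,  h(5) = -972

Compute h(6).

-2916

Consecutive ratio: -108/(-36) = 3, and -324/(-108) = 3, so r = 3.
Then A·3^2 = -36 gives A = -4, and h(t) = -4·3^t.
h(6) = -4·3^6 = -2916.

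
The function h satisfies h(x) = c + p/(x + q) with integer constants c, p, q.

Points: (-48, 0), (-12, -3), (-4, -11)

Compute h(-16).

-2

(h(x) − c)(x + q) = p for each data point; the three points give a linear system in c and q, then p follows.
Solving: c = 1, q = 0, p = 48, so h(x) = 1 + 48/(x + 0).
Then h(-16) = 1 + 48/(-16) = -2.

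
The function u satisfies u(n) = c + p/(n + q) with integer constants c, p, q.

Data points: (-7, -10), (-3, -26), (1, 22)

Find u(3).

10

(u(n) − c)(n + q) = p for each data point; the three points give a linear system in c and q, then p follows.
Solving: c = -2, q = 1, p = 48, so u(n) = -2 + 48/(n + 1).
Then u(3) = -2 + 48/4 = 10.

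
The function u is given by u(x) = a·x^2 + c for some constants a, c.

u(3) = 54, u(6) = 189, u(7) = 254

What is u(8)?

329

From u(3) = 54 and u(6) = 189: 9a + c = 54 and 36a + c = 189.
Subtracting: 27a = 135, so a = 5; then c = 54 − 5·9 = 9.
So u(x) = 5x² + 9, and u(8) = 329.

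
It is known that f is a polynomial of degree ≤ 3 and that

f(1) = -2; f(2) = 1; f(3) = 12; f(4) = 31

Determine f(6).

93

Write f(n) = an³ + bn² + cn + d; the 4 given values yield a linear system in the 4 coefficients.
Solving, the leading coefficient vanishes, and f(n) = 4n² - 9n + 3.
Then f(6) = 93.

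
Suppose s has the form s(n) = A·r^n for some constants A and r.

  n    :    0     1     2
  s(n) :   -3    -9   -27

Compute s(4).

-243

Consecutive ratio: -9/(-3) = 3, and -27/(-9) = 3, so r = 3.
Then A·3^0 = -3 gives A = -3, and s(n) = -3·3^n.
s(4) = -3·3^4 = -243.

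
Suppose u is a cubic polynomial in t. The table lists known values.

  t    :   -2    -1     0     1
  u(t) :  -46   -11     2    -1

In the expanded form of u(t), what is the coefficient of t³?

Write u(t) = at³ + bt² + ct + d; the 4 given values yield a linear system in the 4 coefficients.
Solving, u(t) = t³ - 8t² + 4t + 2.
The coefficient of t³ is 1.

1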